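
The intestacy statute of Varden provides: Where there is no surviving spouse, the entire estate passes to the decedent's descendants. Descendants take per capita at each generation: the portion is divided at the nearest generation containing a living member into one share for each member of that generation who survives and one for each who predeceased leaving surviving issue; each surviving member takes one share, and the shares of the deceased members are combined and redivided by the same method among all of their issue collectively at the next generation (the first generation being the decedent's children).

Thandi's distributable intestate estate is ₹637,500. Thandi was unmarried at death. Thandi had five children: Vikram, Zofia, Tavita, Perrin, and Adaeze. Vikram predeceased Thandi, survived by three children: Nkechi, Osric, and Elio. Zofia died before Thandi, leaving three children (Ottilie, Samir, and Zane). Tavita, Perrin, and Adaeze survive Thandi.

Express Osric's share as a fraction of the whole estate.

Osric receives 1/15 of the estate.

The entire ₹637,500 passes to the descendants.
That amount (₹637,500) is divided at the children's generation into 5 shares of ₹127,500. Tavita, Perrin, and Adaeze each take ₹127,500. The 2 shares of the deceased (Vikram and Zofia) are combined into a pool of ₹255,000.
That pool (₹255,000) is divided at the grandchildren's generation equally among Nkechi, Osric, Elio, Ottilie, Samir, and Zane: ₹42,500 each.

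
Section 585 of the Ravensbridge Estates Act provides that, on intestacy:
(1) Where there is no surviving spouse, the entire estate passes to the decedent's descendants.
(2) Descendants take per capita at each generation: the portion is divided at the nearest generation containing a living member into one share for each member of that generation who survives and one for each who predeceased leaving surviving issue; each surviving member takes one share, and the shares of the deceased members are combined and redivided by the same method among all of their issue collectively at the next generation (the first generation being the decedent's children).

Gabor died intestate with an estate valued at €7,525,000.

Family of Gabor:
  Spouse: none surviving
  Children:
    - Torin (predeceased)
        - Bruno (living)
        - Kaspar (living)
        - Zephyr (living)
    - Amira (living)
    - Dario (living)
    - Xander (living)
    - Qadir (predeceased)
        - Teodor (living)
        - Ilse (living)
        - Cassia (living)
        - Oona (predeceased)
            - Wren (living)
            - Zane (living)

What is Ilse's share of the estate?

Ilse receives €430,000.

The entire €7,525,000 passes to the descendants.
That amount (€7,525,000) is divided at the children's generation into 5 shares of €1,505,000. Amira, Dario, and Xander each take €1,505,000. The 2 shares of the deceased (Torin and Qadir) are combined into a pool of €3,010,000.
That pool (€3,010,000) is divided at the grandchildren's generation into 7 shares of €430,000. Bruno, Kaspar, Zephyr, Teodor, Ilse, and Cassia each take €430,000. The remaining share for the deceased Oona (€430,000) is carried to the next generation.
That pool (€430,000) is divided at the great-grandchildren's generation equally among Wren and Zane: €215,000 each.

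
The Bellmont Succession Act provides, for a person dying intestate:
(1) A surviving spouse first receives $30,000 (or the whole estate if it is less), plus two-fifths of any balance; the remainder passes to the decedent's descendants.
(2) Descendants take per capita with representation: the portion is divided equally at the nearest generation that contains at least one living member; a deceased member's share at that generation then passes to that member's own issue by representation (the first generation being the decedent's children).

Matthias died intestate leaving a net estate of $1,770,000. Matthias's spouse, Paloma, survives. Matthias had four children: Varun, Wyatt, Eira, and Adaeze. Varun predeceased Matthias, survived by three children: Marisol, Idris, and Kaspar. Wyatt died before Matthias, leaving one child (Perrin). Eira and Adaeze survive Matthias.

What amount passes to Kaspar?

Kaspar receives $87,000.

Paloma first takes $30,000, leaving a balance of $1,740,000. Paloma then takes two-fifths of the balance ($696,000), for a total of $726,000. The remaining $1,044,000 passes to the descendants.
The descendants' portion ($1,044,000) is divided into 4 shares of $261,000: Eira and Adaeze each take $261,000; Varun's $261,000 share passes to Varun's issue; Wyatt's $261,000 share passes to Wyatt's issue.
Varun's share ($261,000) is divided into 3 shares of $87,000: Marisol, Idris, and Kaspar each take $87,000.
Wyatt's share ($261,000) passes entirely to Perrin.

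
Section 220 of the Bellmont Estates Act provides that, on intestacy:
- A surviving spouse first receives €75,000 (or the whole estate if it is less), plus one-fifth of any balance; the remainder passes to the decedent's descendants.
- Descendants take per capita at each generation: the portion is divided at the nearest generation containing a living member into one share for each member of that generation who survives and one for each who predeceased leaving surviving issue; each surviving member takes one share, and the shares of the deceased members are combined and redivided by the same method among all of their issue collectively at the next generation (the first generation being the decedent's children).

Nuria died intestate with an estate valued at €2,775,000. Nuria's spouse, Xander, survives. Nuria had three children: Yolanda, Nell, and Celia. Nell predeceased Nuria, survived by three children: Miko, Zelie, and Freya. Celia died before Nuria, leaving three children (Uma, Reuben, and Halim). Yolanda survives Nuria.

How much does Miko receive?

Miko receives €240,000.

Xander first takes €75,000, leaving a balance of €2,700,000. Xander then takes one-fifth of the balance (€540,000), for a total of €615,000. The remaining €2,160,000 passes to the descendants.
The descendants' portion (€2,160,000) is divided at the children's generation into 3 shares of €720,000. Yolanda takes €720,000. The 2 shares of the deceased (Nell and Celia) are combined into a pool of €1,440,000.
That pool (€1,440,000) is divided at the grandchildren's generation equally among Miko, Zelie, Freya, Uma, Reuben, and Halim: €240,000 each.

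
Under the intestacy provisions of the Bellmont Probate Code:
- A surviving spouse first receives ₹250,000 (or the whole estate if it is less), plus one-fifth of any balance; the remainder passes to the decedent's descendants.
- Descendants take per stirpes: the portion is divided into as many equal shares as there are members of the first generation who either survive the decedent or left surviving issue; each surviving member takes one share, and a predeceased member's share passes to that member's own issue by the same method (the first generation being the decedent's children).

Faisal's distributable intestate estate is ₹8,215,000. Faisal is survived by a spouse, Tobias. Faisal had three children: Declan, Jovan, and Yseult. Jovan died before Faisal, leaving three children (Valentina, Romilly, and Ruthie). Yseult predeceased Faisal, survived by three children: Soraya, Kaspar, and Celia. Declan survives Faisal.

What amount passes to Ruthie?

Ruthie receives ₹708,000.

Tobias first takes ₹250,000, leaving a balance of ₹7,965,000. Tobias then takes one-fifth of the balance (₹1,593,000), for a total of ₹1,843,000. The remaining ₹6,372,000 passes to the descendants.
The descendants' portion (₹6,372,000) is divided into 3 shares of ₹2,124,000: Declan takes ₹2,124,000; Jovan's ₹2,124,000 share passes to Jovan's issue; Yseult's ₹2,124,000 share passes to Yseult's issue.
Jovan's share (₹2,124,000) is divided into 3 shares of ₹708,000: Valentina, Romilly, and Ruthie each take ₹708,000.
Yseult's share (₹2,124,000) is divided into 3 shares of ₹708,000: Soraya, Kaspar, and Celia each take ₹708,000.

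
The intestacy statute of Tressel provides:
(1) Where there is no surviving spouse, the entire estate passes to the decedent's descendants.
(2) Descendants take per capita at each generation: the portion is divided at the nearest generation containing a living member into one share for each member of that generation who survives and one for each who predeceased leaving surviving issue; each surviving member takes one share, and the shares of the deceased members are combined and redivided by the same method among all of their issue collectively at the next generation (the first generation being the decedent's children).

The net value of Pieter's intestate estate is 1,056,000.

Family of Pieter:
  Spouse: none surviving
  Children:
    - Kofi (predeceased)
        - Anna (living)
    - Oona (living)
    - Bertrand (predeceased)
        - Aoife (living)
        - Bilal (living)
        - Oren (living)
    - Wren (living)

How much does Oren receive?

The entire 1,056,000 passes to the descendants.
That amount (1,056,000) is divided at the children's generation into 4 shares of 264,000. Oona and Wren each take 264,000. The 2 shares of the deceased (Kofi and Bertrand) are combined into a pool of 528,000.
That pool (528,000) is divided at the grandchildren's generation equally among Anna, Aoife, Bilal, and Oren: 132,000 each.

Oren receives 132,000.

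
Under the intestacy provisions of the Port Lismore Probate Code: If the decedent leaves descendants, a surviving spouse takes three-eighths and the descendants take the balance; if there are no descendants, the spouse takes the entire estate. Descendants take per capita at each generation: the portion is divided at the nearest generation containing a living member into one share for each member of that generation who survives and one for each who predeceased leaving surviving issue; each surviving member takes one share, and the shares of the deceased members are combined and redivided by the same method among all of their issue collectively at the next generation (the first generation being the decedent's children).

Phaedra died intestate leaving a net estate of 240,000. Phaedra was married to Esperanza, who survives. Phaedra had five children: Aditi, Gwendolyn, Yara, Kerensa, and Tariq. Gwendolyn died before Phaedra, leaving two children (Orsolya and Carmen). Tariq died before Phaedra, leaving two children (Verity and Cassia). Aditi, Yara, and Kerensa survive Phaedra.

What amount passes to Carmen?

Carmen receives 15,000.

Esperanza takes three-eighths of 240,000 = 90,000. The remaining 150,000 passes to the descendants.
The descendants' portion (150,000) is divided at the children's generation into 5 shares of 30,000. Aditi, Yara, and Kerensa each take 30,000. The 2 shares of the deceased (Gwendolyn and Tariq) are combined into a pool of 60,000.
That pool (60,000) is divided at the grandchildren's generation equally among Orsolya, Carmen, Verity, and Cassia: 15,000 each.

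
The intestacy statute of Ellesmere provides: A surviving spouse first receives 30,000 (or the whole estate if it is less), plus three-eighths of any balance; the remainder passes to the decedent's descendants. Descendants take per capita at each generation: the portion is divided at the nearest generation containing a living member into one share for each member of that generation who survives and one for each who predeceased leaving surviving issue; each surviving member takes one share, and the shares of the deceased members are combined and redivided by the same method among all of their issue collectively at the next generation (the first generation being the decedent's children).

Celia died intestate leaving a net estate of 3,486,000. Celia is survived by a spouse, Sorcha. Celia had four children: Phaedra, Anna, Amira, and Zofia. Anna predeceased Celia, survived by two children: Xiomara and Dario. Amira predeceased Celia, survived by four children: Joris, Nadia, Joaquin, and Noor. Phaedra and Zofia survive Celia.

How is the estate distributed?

Sorcha first takes 30,000, leaving a balance of 3,456,000. Sorcha then takes three-eighths of the balance (1,296,000), for a total of 1,326,000. The remaining 2,160,000 passes to the descendants.
The descendants' portion (2,160,000) is divided at the children's generation into 4 shares of 540,000. Phaedra and Zofia each take 540,000. The 2 shares of the deceased (Anna and Amira) are combined into a pool of 1,080,000.
That pool (1,080,000) is divided at the grandchildren's generation equally among Xiomara, Dario, Joris, Nadia, Joaquin, and Noor: 180,000 each.

Sorcha: 1,326,000; Phaedra: 540,000; Xiomara: 180,000; Dario: 180,000; Joris: 180,000; Nadia: 180,000; Joaquin: 180,000; Noor: 180,000; Zofia: 540,000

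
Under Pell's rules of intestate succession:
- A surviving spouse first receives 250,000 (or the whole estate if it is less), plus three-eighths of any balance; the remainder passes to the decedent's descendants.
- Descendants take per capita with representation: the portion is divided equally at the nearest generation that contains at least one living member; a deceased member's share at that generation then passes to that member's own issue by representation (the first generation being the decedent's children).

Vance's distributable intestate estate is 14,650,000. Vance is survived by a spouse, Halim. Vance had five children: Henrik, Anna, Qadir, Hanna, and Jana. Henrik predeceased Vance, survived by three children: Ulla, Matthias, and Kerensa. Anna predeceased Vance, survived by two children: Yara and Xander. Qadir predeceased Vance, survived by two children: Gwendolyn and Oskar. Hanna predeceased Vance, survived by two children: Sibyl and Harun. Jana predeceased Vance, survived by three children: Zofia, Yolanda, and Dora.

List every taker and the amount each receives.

Halim: 5,650,000; Ulla: 750,000; Matthias: 750,000; Kerensa: 750,000; Yara: 750,000; Xander: 750,000; Gwendolyn: 750,000; Oskar: 750,000; Sibyl: 750,000; Harun: 750,000; Zofia: 750,000; Yolanda: 750,000; Dora: 750,000

Halim first takes 250,000, leaving a balance of 14,400,000. Halim then takes three-eighths of the balance (5,400,000), for a total of 5,650,000. The remaining 9,000,000 passes to the descendants.
No child survives, so the initial division is made at the grandchildren's generation.
The descendants' portion (9,000,000) is divided into 12 shares of 750,000: Ulla, Matthias, Kerensa, Yara, Xander, Gwendolyn, Oskar, Sibyl, Harun, Zofia, Yolanda, and Dora each take 750,000.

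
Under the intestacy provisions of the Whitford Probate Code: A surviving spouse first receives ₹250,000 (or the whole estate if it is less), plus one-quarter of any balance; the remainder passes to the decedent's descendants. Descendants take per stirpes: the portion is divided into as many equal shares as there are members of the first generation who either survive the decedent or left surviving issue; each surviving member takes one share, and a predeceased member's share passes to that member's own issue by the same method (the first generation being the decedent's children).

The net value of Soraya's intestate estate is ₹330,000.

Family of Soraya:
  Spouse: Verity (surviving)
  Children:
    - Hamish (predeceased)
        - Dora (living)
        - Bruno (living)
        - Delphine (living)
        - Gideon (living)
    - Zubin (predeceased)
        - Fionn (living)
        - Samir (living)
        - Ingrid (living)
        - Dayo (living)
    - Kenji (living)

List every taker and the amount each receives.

Verity: ₹270,000; Dora: ₹5,000; Bruno: ₹5,000; Delphine: ₹5,000; Gideon: ₹5,000; Fionn: ₹5,000; Samir: ₹5,000; Ingrid: ₹5,000; Dayo: ₹5,000; Kenji: ₹20,000

Verity first takes ₹250,000, leaving a balance of ₹80,000. Verity then takes one-quarter of the balance (₹20,000), for a total of ₹270,000. The remaining ₹60,000 passes to the descendants.
The descendants' portion (₹60,000) is divided into 3 shares of ₹20,000: Kenji takes ₹20,000; Hamish's ₹20,000 share passes to Hamish's issue; Zubin's ₹20,000 share passes to Zubin's issue.
Hamish's share (₹20,000) is divided into 4 shares of ₹5,000: Dora, Bruno, Delphine, and Gideon each take ₹5,000.
Zubin's share (₹20,000) is divided into 4 shares of ₹5,000: Fionn, Samir, Ingrid, and Dayo each take ₹5,000.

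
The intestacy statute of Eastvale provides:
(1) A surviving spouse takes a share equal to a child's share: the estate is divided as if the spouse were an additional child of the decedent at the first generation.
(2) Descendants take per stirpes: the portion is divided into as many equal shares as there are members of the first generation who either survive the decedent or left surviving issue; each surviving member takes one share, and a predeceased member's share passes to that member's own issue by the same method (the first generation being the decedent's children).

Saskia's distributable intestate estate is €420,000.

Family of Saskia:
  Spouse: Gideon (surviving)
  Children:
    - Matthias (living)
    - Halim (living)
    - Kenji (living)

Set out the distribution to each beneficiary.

Gideon: €105,000; Matthias: €105,000; Halim: €105,000; Kenji: €105,000

The spouse counts as an additional share at the children's level, so there are 4 primary shares of €105,000. Gideon takes one such share (€105,000).
The children's combined portion (€315,000) is divided into 3 shares of €105,000: Matthias, Halim, and Kenji each take €105,000.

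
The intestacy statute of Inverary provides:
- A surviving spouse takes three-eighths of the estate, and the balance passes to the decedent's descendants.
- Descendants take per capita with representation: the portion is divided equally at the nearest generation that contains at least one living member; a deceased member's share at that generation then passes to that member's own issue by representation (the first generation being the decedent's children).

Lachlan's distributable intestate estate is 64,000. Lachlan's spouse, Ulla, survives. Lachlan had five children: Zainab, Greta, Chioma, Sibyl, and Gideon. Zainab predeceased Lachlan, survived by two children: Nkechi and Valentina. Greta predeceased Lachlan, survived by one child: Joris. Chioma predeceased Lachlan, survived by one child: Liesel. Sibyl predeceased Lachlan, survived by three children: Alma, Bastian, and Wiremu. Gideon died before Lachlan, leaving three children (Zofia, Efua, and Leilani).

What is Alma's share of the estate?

Alma receives 4,000.

Ulla takes three-eighths of 64,000 = 24,000. The remaining 40,000 passes to the descendants.
No child survives, so the initial division is made at the grandchildren's generation.
The descendants' portion (40,000) is divided into 10 shares of 4,000: Nkechi, Valentina, Joris, Liesel, Alma, Bastian, Wiremu, Zofia, Efua, and Leilani each take 4,000.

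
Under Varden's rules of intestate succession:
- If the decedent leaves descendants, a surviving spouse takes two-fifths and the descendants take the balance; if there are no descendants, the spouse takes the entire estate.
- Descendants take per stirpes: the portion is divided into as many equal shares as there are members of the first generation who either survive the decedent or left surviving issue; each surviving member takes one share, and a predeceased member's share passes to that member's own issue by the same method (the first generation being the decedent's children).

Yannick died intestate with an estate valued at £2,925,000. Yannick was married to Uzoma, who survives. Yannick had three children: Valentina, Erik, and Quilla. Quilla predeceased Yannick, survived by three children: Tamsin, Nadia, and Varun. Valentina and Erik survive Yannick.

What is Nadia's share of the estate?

Uzoma takes two-fifths of £2,925,000 = £1,170,000. The remaining £1,755,000 passes to the descendants.
The descendants' portion (£1,755,000) is divided into 3 shares of £585,000: Valentina and Erik each take £585,000; Quilla's £585,000 share passes to Quilla's issue.
Quilla's share (£585,000) is divided into 3 shares of £195,000: Tamsin, Nadia, and Varun each take £195,000.

Nadia receives £195,000.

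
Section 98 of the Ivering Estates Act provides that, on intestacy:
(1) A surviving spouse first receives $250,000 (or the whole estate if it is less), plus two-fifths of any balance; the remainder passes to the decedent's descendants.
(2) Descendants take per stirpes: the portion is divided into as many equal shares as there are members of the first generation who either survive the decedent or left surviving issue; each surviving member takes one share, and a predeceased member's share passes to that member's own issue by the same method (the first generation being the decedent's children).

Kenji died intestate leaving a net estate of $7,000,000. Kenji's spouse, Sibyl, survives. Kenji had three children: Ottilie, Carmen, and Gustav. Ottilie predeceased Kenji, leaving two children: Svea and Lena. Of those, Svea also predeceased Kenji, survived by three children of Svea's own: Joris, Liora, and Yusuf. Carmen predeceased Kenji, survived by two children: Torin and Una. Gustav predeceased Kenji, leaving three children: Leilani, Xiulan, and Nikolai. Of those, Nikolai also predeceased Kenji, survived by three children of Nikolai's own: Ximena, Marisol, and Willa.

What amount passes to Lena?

Sibyl first takes $250,000, leaving a balance of $6,750,000. Sibyl then takes two-fifths of the balance ($2,700,000), for a total of $2,950,000. The remaining $4,050,000 passes to the descendants.
The descendants' portion ($4,050,000) is divided into 3 shares of $1,350,000: Ottilie's $1,350,000 share passes to Ottilie's issue; Carmen's $1,350,000 share passes to Carmen's issue; Gustav's $1,350,000 share passes to Gustav's issue.
Ottilie's share ($1,350,000) is divided into 2 shares of $675,000: Lena takes $675,000; Svea's $675,000 share passes to Svea's issue.
Svea's share ($675,000) is divided into 3 shares of $225,000: Joris, Liora, and Yusuf each take $225,000.
Carmen's share ($1,350,000) is divided into 2 shares of $675,000: Torin and Una each take $675,000.
Gustav's share ($1,350,000) is divided into 3 shares of $450,000: Leilani and Xiulan each take $450,000; Nikolai's $450,000 share passes to Nikolai's issue.
Nikolai's share ($450,000) is divided into 3 shares of $150,000: Ximena, Marisol, and Willa each take $150,000.

Lena receives $675,000.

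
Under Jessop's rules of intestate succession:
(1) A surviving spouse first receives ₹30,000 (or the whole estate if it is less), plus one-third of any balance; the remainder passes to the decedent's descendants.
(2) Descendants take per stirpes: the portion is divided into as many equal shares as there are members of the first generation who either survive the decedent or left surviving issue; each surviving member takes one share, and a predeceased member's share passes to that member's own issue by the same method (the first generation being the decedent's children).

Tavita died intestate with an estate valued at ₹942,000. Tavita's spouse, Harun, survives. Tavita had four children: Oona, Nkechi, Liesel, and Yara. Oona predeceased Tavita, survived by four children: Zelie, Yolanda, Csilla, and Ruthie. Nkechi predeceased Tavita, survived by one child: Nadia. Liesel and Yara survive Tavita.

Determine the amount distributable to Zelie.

Zelie receives ₹38,000.

Harun first takes ₹30,000, leaving a balance of ₹912,000. Harun then takes one-third of the balance (₹304,000), for a total of ₹334,000. The remaining ₹608,000 passes to the descendants.
The descendants' portion (₹608,000) is divided into 4 shares of ₹152,000: Liesel and Yara each take ₹152,000; Oona's ₹152,000 share passes to Oona's issue; Nkechi's ₹152,000 share passes to Nkechi's issue.
Oona's share (₹152,000) is divided into 4 shares of ₹38,000: Zelie, Yolanda, Csilla, and Ruthie each take ₹38,000.
Nkechi's share (₹152,000) passes entirely to Nadia.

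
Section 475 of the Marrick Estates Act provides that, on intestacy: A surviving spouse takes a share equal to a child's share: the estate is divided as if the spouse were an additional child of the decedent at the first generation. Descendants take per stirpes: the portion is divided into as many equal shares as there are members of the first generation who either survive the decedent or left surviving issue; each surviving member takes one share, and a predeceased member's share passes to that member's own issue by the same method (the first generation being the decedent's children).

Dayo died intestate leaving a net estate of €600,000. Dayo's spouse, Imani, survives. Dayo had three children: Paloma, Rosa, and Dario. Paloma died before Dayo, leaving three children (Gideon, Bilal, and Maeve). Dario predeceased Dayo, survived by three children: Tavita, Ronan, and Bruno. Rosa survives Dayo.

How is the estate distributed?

The spouse counts as an additional share at the children's level, so there are 4 primary shares of €150,000. Imani takes one such share (€150,000).
The children's combined portion (€450,000) is divided into 3 shares of €150,000: Rosa takes €150,000; Paloma's €150,000 share passes to Paloma's issue; Dario's €150,000 share passes to Dario's issue.
Paloma's share (€150,000) is divided into 3 shares of €50,000: Gideon, Bilal, and Maeve each take €50,000.
Dario's share (€150,000) is divided into 3 shares of €50,000: Tavita, Ronan, and Bruno each take €50,000.

Imani: €150,000; Gideon: €50,000; Bilal: €50,000; Maeve: €50,000; Rosa: €150,000; Tavita: €50,000; Ronan: €50,000; Bruno: €50,000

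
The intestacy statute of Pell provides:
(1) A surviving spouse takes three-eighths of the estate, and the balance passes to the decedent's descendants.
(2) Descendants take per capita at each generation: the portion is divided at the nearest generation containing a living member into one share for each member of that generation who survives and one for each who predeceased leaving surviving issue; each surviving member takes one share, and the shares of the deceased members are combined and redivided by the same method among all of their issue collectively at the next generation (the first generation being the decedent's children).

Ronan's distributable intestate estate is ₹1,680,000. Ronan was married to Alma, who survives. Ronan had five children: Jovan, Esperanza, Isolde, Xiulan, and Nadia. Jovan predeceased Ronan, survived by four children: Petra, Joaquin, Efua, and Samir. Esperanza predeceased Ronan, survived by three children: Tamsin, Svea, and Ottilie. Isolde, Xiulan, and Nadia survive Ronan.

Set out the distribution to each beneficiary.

Alma takes three-eighths of ₹1,680,000 = ₹630,000. The remaining ₹1,050,000 passes to the descendants.
The descendants' portion (₹1,050,000) is divided at the children's generation into 5 shares of ₹210,000. Isolde, Xiulan, and Nadia each take ₹210,000. The 2 shares of the deceased (Jovan and Esperanza) are combined into a pool of ₹420,000.
That pool (₹420,000) is divided at the grandchildren's generation equally among Petra, Joaquin, Efua, Samir, Tamsin, Svea, and Ottilie: ₹60,000 each.

Alma: ₹630,000; Petra: ₹60,000; Joaquin: ₹60,000; Efua: ₹60,000; Samir: ₹60,000; Tamsin: ₹60,000; Svea: ₹60,000; Ottilie: ₹60,000; Isolde: ₹210,000; Xiulan: ₹210,000; Nadia: ₹210,000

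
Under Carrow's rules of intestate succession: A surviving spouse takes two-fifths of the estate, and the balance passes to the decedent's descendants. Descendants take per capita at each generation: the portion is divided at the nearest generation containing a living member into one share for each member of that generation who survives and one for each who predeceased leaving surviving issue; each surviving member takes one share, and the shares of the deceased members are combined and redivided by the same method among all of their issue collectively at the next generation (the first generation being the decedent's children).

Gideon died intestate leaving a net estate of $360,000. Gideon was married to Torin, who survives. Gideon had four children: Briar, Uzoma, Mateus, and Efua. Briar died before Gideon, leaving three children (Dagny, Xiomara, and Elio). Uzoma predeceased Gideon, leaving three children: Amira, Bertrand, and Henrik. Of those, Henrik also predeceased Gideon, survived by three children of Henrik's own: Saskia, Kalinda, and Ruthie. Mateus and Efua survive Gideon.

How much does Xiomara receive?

Torin takes two-fifths of $360,000 = $144,000. The remaining $216,000 passes to the descendants.
The descendants' portion ($216,000) is divided at the children's generation into 4 shares of $54,000. Mateus and Efua each take $54,000. The 2 shares of the deceased (Briar and Uzoma) are combined into a pool of $108,000.
That pool ($108,000) is divided at the grandchildren's generation into 6 shares of $18,000. Dagny, Xiomara, Elio, Amira, and Bertrand each take $18,000. The remaining share for the deceased Henrik ($18,000) is carried to the next generation.
That pool ($18,000) is divided at the great-grandchildren's generation equally among Saskia, Kalinda, and Ruthie: $6,000 each.

Xiomara receives $18,000.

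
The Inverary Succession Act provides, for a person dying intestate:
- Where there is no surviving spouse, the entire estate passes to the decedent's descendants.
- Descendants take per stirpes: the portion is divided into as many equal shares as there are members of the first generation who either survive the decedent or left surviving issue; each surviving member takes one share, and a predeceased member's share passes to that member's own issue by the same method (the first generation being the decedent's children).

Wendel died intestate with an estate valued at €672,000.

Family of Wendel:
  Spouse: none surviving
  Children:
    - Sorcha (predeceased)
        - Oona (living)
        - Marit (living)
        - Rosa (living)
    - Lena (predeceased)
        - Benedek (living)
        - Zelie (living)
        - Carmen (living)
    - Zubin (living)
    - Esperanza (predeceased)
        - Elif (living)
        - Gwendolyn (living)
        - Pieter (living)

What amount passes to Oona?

The entire €672,000 passes to the descendants.
That amount (€672,000) is divided into 4 shares of €168,000: Zubin takes €168,000; Sorcha's €168,000 share passes to Sorcha's issue; Lena's €168,000 share passes to Lena's issue; Esperanza's €168,000 share passes to Esperanza's issue.
Sorcha's share (€168,000) is divided into 3 shares of €56,000: Oona, Marit, and Rosa each take €56,000.
Lena's share (€168,000) is divided into 3 shares of €56,000: Benedek, Zelie, and Carmen each take €56,000.
Esperanza's share (€168,000) is divided into 3 shares of €56,000: Elif, Gwendolyn, and Pieter each take €56,000.

Oona receives €56,000.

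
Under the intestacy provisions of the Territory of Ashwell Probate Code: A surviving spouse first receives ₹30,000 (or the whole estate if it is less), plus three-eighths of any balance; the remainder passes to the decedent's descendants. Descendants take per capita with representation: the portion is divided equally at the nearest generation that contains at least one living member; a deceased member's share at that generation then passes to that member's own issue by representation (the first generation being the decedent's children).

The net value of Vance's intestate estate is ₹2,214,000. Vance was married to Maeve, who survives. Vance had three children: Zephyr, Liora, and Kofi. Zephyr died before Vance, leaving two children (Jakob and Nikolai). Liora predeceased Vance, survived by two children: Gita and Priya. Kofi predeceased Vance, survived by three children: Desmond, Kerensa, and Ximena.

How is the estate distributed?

Maeve first takes ₹30,000, leaving a balance of ₹2,184,000. Maeve then takes three-eighths of the balance (₹819,000), for a total of ₹849,000. The remaining ₹1,365,000 passes to the descendants.
No child survives, so the initial division is made at the grandchildren's generation.
The descendants' portion (₹1,365,000) is divided into 7 shares of ₹195,000: Jakob, Nikolai, Gita, Priya, Desmond, Kerensa, and Ximena each take ₹195,000.

Maeve: ₹849,000; Jakob: ₹195,000; Nikolai: ₹195,000; Gita: ₹195,000; Priya: ₹195,000; Desmond: ₹195,000; Kerensa: ₹195,000; Ximena: ₹195,000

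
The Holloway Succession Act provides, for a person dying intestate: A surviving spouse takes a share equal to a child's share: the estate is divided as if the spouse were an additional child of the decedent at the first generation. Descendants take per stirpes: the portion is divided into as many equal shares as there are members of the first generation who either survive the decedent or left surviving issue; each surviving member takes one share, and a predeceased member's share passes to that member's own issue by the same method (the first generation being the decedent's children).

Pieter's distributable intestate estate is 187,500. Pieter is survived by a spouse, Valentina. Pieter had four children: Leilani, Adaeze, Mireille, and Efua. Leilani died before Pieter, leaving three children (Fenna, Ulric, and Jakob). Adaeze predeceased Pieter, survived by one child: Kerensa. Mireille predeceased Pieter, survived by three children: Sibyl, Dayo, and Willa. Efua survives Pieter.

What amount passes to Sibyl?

The spouse counts as an additional share at the children's level, so there are 5 primary shares of 37,500. Valentina takes one such share (37,500).
The children's combined portion (150,000) is divided into 4 shares of 37,500: Efua takes 37,500; Leilani's 37,500 share passes to Leilani's issue; Adaeze's 37,500 share passes to Adaeze's issue; Mireille's 37,500 share passes to Mireille's issue.
Leilani's share (37,500) is divided into 3 shares of 12,500: Fenna, Ulric, and Jakob each take 12,500.
Adaeze's share (37,500) passes entirely to Kerensa.
Mireille's share (37,500) is divided into 3 shares of 12,500: Sibyl, Dayo, and Willa each take 12,500.

Sibyl receives 12,500.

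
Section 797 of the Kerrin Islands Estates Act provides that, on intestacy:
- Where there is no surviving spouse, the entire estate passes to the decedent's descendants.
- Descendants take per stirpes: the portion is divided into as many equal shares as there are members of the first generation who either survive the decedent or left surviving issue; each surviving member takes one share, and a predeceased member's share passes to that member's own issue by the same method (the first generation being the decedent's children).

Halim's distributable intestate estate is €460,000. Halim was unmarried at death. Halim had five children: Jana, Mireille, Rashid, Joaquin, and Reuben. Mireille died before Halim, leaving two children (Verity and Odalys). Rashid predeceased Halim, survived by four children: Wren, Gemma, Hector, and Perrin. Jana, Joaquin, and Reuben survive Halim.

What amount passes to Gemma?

The entire €460,000 passes to the descendants.
That amount (€460,000) is divided into 5 shares of €92,000: Jana, Joaquin, and Reuben each take €92,000; Mireille's €92,000 share passes to Mireille's issue; Rashid's €92,000 share passes to Rashid's issue.
Mireille's share (€92,000) is divided into 2 shares of €46,000: Verity and Odalys each take €46,000.
Rashid's share (€92,000) is divided into 4 shares of €23,000: Wren, Gemma, Hector, and Perrin each take €23,000.

Gemma receives €23,000.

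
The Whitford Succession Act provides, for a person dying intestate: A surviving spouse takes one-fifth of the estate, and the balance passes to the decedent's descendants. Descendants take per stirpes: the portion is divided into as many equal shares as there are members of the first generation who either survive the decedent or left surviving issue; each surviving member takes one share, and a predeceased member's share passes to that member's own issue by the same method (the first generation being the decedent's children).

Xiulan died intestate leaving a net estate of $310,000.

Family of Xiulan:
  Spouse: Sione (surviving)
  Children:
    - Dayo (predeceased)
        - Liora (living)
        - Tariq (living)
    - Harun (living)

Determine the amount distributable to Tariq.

Sione takes one-fifth of $310,000 = $62,000. The remaining $248,000 passes to the descendants.
The descendants' portion ($248,000) is divided into 2 shares of $124,000: Harun takes $124,000; Dayo's $124,000 share passes to Dayo's issue.
Dayo's share ($124,000) is divided into 2 shares of $62,000: Liora and Tariq each take $62,000.

Tariq receives $62,000.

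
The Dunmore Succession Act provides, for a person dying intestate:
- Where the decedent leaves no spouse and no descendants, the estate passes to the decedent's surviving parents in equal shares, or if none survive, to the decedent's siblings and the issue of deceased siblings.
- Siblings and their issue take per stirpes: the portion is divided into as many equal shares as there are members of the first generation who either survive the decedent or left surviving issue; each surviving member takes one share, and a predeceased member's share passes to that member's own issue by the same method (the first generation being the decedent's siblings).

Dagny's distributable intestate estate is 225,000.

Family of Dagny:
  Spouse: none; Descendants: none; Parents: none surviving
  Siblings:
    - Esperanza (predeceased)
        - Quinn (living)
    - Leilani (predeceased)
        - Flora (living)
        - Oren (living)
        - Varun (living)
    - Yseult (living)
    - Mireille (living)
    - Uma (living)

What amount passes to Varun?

The entire 225,000 passes to the siblings and their issue.
That amount (225,000) is divided into 5 shares of 45,000: Yseult, Mireille, and Uma each take 45,000; Esperanza's 45,000 share passes to Esperanza's issue; Leilani's 45,000 share passes to Leilani's issue.
Esperanza's share (45,000) passes entirely to Quinn.
Leilani's share (45,000) is divided into 3 shares of 15,000: Flora, Oren, and Varun each take 15,000.

Varun receives 15,000.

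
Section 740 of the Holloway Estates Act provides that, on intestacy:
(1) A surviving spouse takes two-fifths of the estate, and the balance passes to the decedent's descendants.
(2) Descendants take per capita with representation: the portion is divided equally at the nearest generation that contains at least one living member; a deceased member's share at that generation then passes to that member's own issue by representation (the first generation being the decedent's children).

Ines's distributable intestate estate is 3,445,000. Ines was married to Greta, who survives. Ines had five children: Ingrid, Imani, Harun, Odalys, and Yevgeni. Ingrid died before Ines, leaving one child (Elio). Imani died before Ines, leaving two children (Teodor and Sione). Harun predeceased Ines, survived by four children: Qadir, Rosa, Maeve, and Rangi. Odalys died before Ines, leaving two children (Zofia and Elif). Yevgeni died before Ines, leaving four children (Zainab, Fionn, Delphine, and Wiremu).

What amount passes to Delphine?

Greta takes two-fifths of 3,445,000 = 1,378,000. The remaining 2,067,000 passes to the descendants.
No child survives, so the initial division is made at the grandchildren's generation.
The descendants' portion (2,067,000) is divided into 13 shares of 159,000: Elio, Teodor, Sione, Qadir, Rosa, Maeve, Rangi, Zofia, Elif, Zainab, Fionn, Delphine, and Wiremu each take 159,000.

Delphine receives 159,000.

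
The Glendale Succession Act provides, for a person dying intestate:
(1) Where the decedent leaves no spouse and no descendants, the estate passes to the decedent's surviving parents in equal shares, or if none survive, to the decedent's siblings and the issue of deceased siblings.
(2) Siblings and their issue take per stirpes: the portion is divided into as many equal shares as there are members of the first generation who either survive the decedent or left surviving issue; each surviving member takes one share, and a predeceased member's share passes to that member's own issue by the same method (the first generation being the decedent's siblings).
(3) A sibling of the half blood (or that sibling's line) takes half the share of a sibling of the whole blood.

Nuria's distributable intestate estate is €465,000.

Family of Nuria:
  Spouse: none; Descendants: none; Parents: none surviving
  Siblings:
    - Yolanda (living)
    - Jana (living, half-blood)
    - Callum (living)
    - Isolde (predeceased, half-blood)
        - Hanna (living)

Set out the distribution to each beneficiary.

Yolanda: €155,000; Jana: €77,500; Callum: €155,000; Hanna: €77,500

The entire €465,000 passes to the siblings and their issue.
Counting each half-blood sibling's line as half a unit, there are 3 units in €465,000, so one unit is €155,000. Whole-blood lines (Yolanda and Callum) take €155,000 each; half-blood lines (Jana and Isolde) take €77,500 each.
Isolde's share (€77,500) passes entirely to Hanna.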